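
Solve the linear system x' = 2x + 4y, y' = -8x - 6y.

x(t) = -c_1e^(-2t)sin(4t) + c_2e^(-2t)cos(4t), y(t) = c_1e^(-2t)sin(4t) - c_1e^(-2t)cos(4t) - c_2e^(-2t)sin(4t) - c_2e^(-2t)cos(4t)

Coefficient matrix A = [[2, 4], [-8, -6]].
Characteristic polynomial det(A - λI) = λ^2 + 4λ + 20 = 0.
Eigenvalues λ = -2 ± 4i (complex conjugate pair).
For λ=-2+4i: an eigenvector is (0,-1) - i(-1,1) = (0 + i, -1 - i).
A real fundamental pair from Re and Im of e^((-2+4i)t)v: X_1 = e^(-2t)(cos(4t)·(0,-1) + sin(4t)·(-1,1)), X_2 = e^(-2t)(sin(4t)·(0,-1) - cos(4t)·(-1,1)).
General solution: c_1X_1 + c_2X_2.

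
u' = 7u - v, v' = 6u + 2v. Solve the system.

Coefficient matrix A = [[7, -1], [6, 2]].
Characteristic polynomial det(A - λI) = λ^2 - 9λ + 20 = 0.
Eigenvalues λ = 5, 4.
For λ=5: (A-λI) row 1 is [2, -1], so an eigenvector is (1, 2).
For λ=4: (A-λI) row 1 is [3, -1], so an eigenvector is (1, 3).
General solution: C_1e^(5t)(1,2) + C_2e^(4t)(1,3).

u(t) = C_1e^(5t) + C_2e^(4t), v(t) = 2C_1e^(5t) + 3C_2e^(4t)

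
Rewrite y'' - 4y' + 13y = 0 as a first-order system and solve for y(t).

Let x_1 = y, x_2 = y'. Then x_1' = x_2 and x_2' = -13x_1 + 4x_2.
A = [[0,1],[-13,4]]; det(A-λI) = λ^2 - 4λ + 13.
Eigenvalues λ = 2 ± 3i.

y(t) = K_1e^(2t)cos(3t) + K_2e^(2t)sin(3t)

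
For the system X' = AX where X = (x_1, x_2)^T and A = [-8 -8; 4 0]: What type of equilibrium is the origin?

stable spiral

A = [[-8,-8],[4,0]]; det(A-λI) = λ^2 + 8λ + 32.
λ = -4 ± 4i: negative real part.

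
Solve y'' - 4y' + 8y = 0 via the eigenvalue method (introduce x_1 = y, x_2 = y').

y(t) = K_1e^(2t)cos(2t) + K_2e^(2t)sin(2t)

Let x_1 = y, x_2 = y'. Then x_1' = x_2 and x_2' = -8x_1 + 4x_2.
A = [[0,1],[-8,4]]; det(A-λI) = λ^2 - 4λ + 8.
Eigenvalues λ = 2 ± 2i.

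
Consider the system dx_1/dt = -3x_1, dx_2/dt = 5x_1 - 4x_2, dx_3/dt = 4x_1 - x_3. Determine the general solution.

Coefficient matrix A = [[-3, 0, 0], [5, -4, 0], [4, 0, -1]].
det(A - λI) = 0 gives eigenvalues λ = -3, -4, -1.
For λ=-3: eigenvector (1,5,-2).
For λ=-4: eigenvector (0,1,0).
For λ=-1: eigenvector (0,0,1).
General solution: C_1e^(-3t)(1,5,-2) + C_2e^(-4t)(0,1,0) + C_3e^(-t)(0,0,1).

x_1(t) = C_1e^(-3t), x_2(t) = 5C_1e^(-3t) + C_2e^(-4t), x_3(t) = -2C_1e^(-3t) + C_3e^(-t)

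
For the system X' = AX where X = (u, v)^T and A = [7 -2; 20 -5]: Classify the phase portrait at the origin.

unstable spiral

A = [[7,-2],[20,-5]]; det(A-λI) = λ^2 - 2λ + 5.
λ = 1 ± 2i: positive real part.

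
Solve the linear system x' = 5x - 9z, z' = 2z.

x(t) = -3C_1e^(2t) - C_2e^(5t), z(t) = -C_1e^(2t)

Coefficient matrix A = [[5, -9], [0, 2]].
Characteristic polynomial det(A - λI) = λ^2 - 7λ + 10 = 0.
Eigenvalues λ = 2, 5.
For λ=2: (A-λI) row 1 is [3, -9], so an eigenvector is (-3, -1).
For λ=5: (A-λI) row 1 is [0, -9], so an eigenvector is (-1, 0).
General solution: C_1e^(2t)(-3,-1) + C_2e^(5t)(-1,0).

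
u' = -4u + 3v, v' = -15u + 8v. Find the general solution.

u(t) = C_1e^(2t)cos(3t) + C_2e^(2t)sin(3t), v(t) = -C_1e^(2t)sin(3t) + 2C_1e^(2t)cos(3t) + 2C_2e^(2t)sin(3t) + C_2e^(2t)cos(3t)

Coefficient matrix A = [[-4, 3], [-15, 8]].
Characteristic polynomial det(A - λI) = λ^2 - 4λ + 13 = 0.
Eigenvalues λ = 2 ± 3i (complex conjugate pair).
For λ=2+3i: an eigenvector is (1,2) - i(0,-1) = (1, 2 + i).
A real fundamental pair from Re and Im of e^((2+3i)t)v: X_1 = e^(2t)(cos(3t)·(1,2) + sin(3t)·(0,-1)), X_2 = e^(2t)(sin(3t)·(1,2) - cos(3t)·(0,-1)).
General solution: C_1X_1 + C_2X_2.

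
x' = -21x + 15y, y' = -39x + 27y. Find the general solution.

x(t) = -2K_1e^(3t)sin(3t) - K_1e^(3t)cos(3t) - K_2e^(3t)sin(3t) + 2K_2e^(3t)cos(3t), y(t) = -3K_1e^(3t)sin(3t) - 2K_1e^(3t)cos(3t) - 2K_2e^(3t)sin(3t) + 3K_2e^(3t)cos(3t)

Coefficient matrix A = [[-21, 15], [-39, 27]].
Characteristic polynomial det(A - λI) = λ^2 - 6λ + 18 = 0.
Eigenvalues λ = 3 ± 3i (complex conjugate pair).
For λ=3+3i: an eigenvector is (-1,-2) - i(-2,-3) = (-1 + 2i, -2 + 3i).
A real fundamental pair from Re and Im of e^((3+3i)t)v: X_1 = e^(3t)(cos(3t)·(-1,-2) + sin(3t)·(-2,-3)), X_2 = e^(3t)(sin(3t)·(-1,-2) - cos(3t)·(-2,-3)).
General solution: K_1X_1 + K_2X_2.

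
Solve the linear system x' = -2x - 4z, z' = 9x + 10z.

Coefficient matrix A = [[-2, -4], [9, 10]].
Characteristic polynomial det(A - λI) = λ^2 - 8λ + 16 = 0.
Single eigenvalue λ = 4 with algebraic multiplicity 2.
Eigenvector v = (-2,3); generalized eigenvector w with (A-λI)w=v is (1,-1).
General solution: e^(4t)[c_1·v + c_2·(t·v + w)].

x(t) = -2c_1e^(4t) - 2c_2te^(4t) + c_2e^(4t), z(t) = 3c_1e^(4t) + 3c_2te^(4t) - c_2e^(4t)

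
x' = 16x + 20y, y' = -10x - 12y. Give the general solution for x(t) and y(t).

Coefficient matrix A = [[16, 20], [-10, -12]].
Characteristic polynomial det(A - λI) = λ^2 - 4λ + 8 = 0.
Eigenvalues λ = 2 ± 2i (complex conjugate pair).
For λ=2+2i: an eigenvector is (3,-2) - i(1,-1) = (3 - i, -2 + i).
A real fundamental pair from Re and Im of e^((2+2i)t)v: X_1 = e^(2t)(cos(2t)·(3,-2) + sin(2t)·(1,-1)), X_2 = e^(2t)(sin(2t)·(3,-2) - cos(2t)·(1,-1)).
General solution: K_1X_1 + K_2X_2.

x(t) = K_1e^(2t)sin(2t) + 3K_1e^(2t)cos(2t) + 3K_2e^(2t)sin(2t) - K_2e^(2t)cos(2t), y(t) = -K_1e^(2t)sin(2t) - 2K_1e^(2t)cos(2t) - 2K_2e^(2t)sin(2t) + K_2e^(2t)cos(2t)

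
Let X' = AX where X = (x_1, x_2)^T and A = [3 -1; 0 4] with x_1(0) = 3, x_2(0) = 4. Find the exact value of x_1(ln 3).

A = [[3,-1],[0,4]]; eigenvalues λ = 4, 3.
Eigenvectors: (1,-1) for λ=4, (-1,0) for λ=3.
From the initial condition, c_1 = -4, c_2 = -7.
x_1(ln 3) = (-4)(3^4)(1) + (-7)(3^3)(-1) = -135.

-135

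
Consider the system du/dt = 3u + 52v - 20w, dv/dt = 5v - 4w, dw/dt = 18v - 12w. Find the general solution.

u(t) = -4c_1e^(-4t) - 2c_2e^(-3t) + c_3e^(3t), v(t) = 4c_1e^(-4t) + c_2e^(-3t), w(t) = 9c_1e^(-4t) + 2c_2e^(-3t)

Coefficient matrix A = [[3, 52, -20], [0, 5, -4], [0, 18, -12]].
det(A - λI) = 0 gives eigenvalues λ = -4, -3, 3.
For λ=-4: eigenvector (-4,4,9).
For λ=-3: eigenvector (-2,1,2).
For λ=3: eigenvector (1,0,0).
General solution: c_1e^(-4t)(-4,4,9) + c_2e^(-3t)(-2,1,2) + c_3e^(3t)(1,0,0).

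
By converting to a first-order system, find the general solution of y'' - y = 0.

y(t) = C_1e^(-t) + C_2e^(t)

Let x_1 = y, x_2 = y'. Then x_1' = x_2 and x_2' = x_1.
A = [[0,1],[1,0]]; det(A-λI) = λ^2 - 1.
Eigenvalues λ = -1, 1 with eigenvectors (1,-1), (1,1).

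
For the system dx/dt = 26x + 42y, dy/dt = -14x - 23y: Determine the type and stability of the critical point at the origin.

saddle

A = [[26,42],[-14,-23]]; det(A-λI) = λ^2 - 3λ - 10.
λ = 5, -2: opposite signs.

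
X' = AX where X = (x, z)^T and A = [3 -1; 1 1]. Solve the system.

Coefficient matrix A = [[3, -1], [1, 1]].
Characteristic polynomial det(A - λI) = λ^2 - 4λ + 4 = 0.
Single eigenvalue λ = 2 with algebraic multiplicity 2.
Eigenvector v = (-1,-1); generalized eigenvector w with (A-λI)w=v is (2,3).
General solution: e^(2t)[C_1·v + C_2·(t·v + w)].

x(t) = -C_1e^(2t) - C_2te^(2t) + 2C_2e^(2t), z(t) = -C_1e^(2t) - C_2te^(2t) + 3C_2e^(2t)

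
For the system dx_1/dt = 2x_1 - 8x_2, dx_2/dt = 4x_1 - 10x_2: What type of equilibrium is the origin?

stable node

A = [[2,-8],[4,-10]]; det(A-λI) = λ^2 + 8λ + 12.
λ = -2, -6: both negative.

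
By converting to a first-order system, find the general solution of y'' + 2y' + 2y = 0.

y(t) = K_1e^(-t)cos(t) + K_2e^(-t)sin(t)

Let x_1 = y, x_2 = y'. Then x_1' = x_2 and x_2' = -2x_1 - 2x_2.
A = [[0,1],[-2,-2]]; det(A-λI) = λ^2 + 2λ + 2.
Eigenvalues λ = -1 ± i.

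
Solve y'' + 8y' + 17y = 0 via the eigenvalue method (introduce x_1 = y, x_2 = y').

y(t) = K_1e^(-4t)cos(t) + K_2e^(-4t)sin(t)

Let x_1 = y, x_2 = y'. Then x_1' = x_2 and x_2' = -17x_1 - 8x_2.
A = [[0,1],[-17,-8]]; det(A-λI) = λ^2 + 8λ + 17.
Eigenvalues λ = -4 ± i.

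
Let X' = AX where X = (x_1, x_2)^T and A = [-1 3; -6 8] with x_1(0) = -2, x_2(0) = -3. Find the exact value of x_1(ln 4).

-1040

A = [[-1,3],[-6,8]]; eigenvalues λ = 5, 2.
Eigenvectors: (-1,-2) for λ=5, (-1,-1) for λ=2.
From the initial condition, c_1 = 1, c_2 = 1.
x_1(ln 4) = (1)(4^5)(-1) + (1)(4^2)(-1) = -1040.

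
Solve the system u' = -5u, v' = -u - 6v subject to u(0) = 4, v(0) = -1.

Coefficient matrix A = [[-5, 0], [-1, -6]].
Characteristic polynomial det(A - λI) = λ^2 + 11λ + 30 = 0.
Eigenvalues λ = -5, -6.
For λ=-5: (A-λI) row 2 is [-1, -1], so an eigenvector is (1, -1).
For λ=-6: (A-λI) row 1 is [1, 0], so an eigenvector is (0, -1).
General solution: c_1e^(-5t)(1,-1) + c_2e^(-6t)(0,-1).
Applying u(0)=4, v(0)=-1 gives c_1=4, c_2=-3.

u(t) = 4e^(-5t), v(t) = -4e^(-5t) + 3e^(-6t)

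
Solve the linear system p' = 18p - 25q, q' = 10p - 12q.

p(t) = -C_1e^(3t)sin(5t) - 2C_1e^(3t)cos(5t) - 2C_2e^(3t)sin(5t) + C_2e^(3t)cos(5t), q(t) = -C_1e^(3t)sin(5t) - C_1e^(3t)cos(5t) - C_2e^(3t)sin(5t) + C_2e^(3t)cos(5t)

Coefficient matrix A = [[18, -25], [10, -12]].
Characteristic polynomial det(A - λI) = λ^2 - 6λ + 34 = 0.
Eigenvalues λ = 3 ± 5i (complex conjugate pair).
For λ=3+5i: an eigenvector is (-2,-1) - i(-1,-1) = (-2 + i, -1 + i).
A real fundamental pair from Re and Im of e^((3+5i)t)v: X_1 = e^(3t)(cos(5t)·(-2,-1) + sin(5t)·(-1,-1)), X_2 = e^(3t)(sin(5t)·(-2,-1) - cos(5t)·(-1,-1)).
General solution: C_1X_1 + C_2X_2.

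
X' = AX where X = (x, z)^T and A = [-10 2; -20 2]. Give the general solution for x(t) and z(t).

x(t) = -c_1e^(-4t)sin(2t) + c_2e^(-4t)cos(2t), z(t) = -3c_1e^(-4t)sin(2t) - c_1e^(-4t)cos(2t) - c_2e^(-4t)sin(2t) + 3c_2e^(-4t)cos(2t)

Coefficient matrix A = [[-10, 2], [-20, 2]].
Characteristic polynomial det(A - λI) = λ^2 + 8λ + 20 = 0.
Eigenvalues λ = -4 ± 2i (complex conjugate pair).
For λ=-4+2i: an eigenvector is (0,-1) - i(-1,-3) = (0 + i, -1 + 3i).
A real fundamental pair from Re and Im of e^((-4+2i)t)v: X_1 = e^(-4t)(cos(2t)·(0,-1) + sin(2t)·(-1,-3)), X_2 = e^(-4t)(sin(2t)·(0,-1) - cos(2t)·(-1,-3)).
General solution: c_1X_1 + c_2X_2.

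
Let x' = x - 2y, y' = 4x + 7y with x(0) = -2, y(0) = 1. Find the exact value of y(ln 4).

A = [[1,-2],[4,7]]; eigenvalues λ = 3, 5.
Eigenvectors: (1,-1) for λ=3, (-1,2) for λ=5.
From the initial condition, c_1 = -3, c_2 = -1.
y(ln 4) = (-3)(4^3)(-1) + (-1)(4^5)(2) = -1856.

-1856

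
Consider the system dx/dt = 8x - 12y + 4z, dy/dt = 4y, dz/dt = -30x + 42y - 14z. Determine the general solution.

x(t) = -C_1e^(-4t) - C_2e^(4t) + 2C_3e^(-2t), y(t) = C_2e^(4t), z(t) = 3C_1e^(-4t) + 4C_2e^(4t) - 5C_3e^(-2t)

Coefficient matrix A = [[8, -12, 4], [0, 4, 0], [-30, 42, -14]].
det(A - λI) = 0 gives eigenvalues λ = -4, 4, -2.
For λ=-4: eigenvector (-1,0,3).
For λ=4: eigenvector (-1,1,4).
For λ=-2: eigenvector (2,0,-5).
General solution: C_1e^(-4t)(-1,0,3) + C_2e^(4t)(-1,1,4) + C_3e^(-2t)(2,0,-5).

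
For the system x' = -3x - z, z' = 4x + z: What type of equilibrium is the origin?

A = [[-3,-1],[4,1]]; det(A-λI) = λ^2 + 2λ + 1.
repeated λ = -1 with a single eigenvector.

stable improper node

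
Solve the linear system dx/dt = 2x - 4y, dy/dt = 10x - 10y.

Coefficient matrix A = [[2, -4], [10, -10]].
Characteristic polynomial det(A - λI) = λ^2 + 8λ + 20 = 0.
Eigenvalues λ = -4 ± 2i (complex conjugate pair).
For λ=-4+2i: an eigenvector is (1,2) - i(-1,-1) = (1 + i, 2 + i).
A real fundamental pair from Re and Im of e^((-4+2i)t)v: X_1 = e^(-4t)(cos(2t)·(1,2) + sin(2t)·(-1,-1)), X_2 = e^(-4t)(sin(2t)·(1,2) - cos(2t)·(-1,-1)).
General solution: c_1X_1 + c_2X_2.

x(t) = -c_1e^(-4t)sin(2t) + c_1e^(-4t)cos(2t) + c_2e^(-4t)sin(2t) + c_2e^(-4t)cos(2t), y(t) = -c_1e^(-4t)sin(2t) + 2c_1e^(-4t)cos(2t) + 2c_2e^(-4t)sin(2t) + c_2e^(-4t)cos(2t)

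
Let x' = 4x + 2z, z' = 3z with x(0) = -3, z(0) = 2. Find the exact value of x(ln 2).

A = [[4,2],[0,3]]; eigenvalues λ = 4, 3.
Eigenvectors: (-1,0) for λ=4, (2,-1) for λ=3.
From the initial condition, c_1 = -1, c_2 = -2.
x(ln 2) = (-1)(2^4)(-1) + (-2)(2^3)(2) = -16.

-16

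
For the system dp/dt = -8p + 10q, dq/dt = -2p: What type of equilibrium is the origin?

stable spiral

A = [[-8,10],[-2,0]]; det(A-λI) = λ^2 + 8λ + 20.
λ = -4 ± 2i: negative real part.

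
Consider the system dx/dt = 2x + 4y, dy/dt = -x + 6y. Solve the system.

Coefficient matrix A = [[2, 4], [-1, 6]].
Characteristic polynomial det(A - λI) = λ^2 - 8λ + 16 = 0.
Single eigenvalue λ = 4 with algebraic multiplicity 2.
Eigenvector v = (-2,-1); generalized eigenvector w with (A-λI)w=v is (3,1).
General solution: e^(4t)[K_1·v + K_2·(t·v + w)].

x(t) = -2K_1e^(4t) - 2K_2te^(4t) + 3K_2e^(4t), y(t) = -K_1e^(4t) - K_2te^(4t) + K_2e^(4t)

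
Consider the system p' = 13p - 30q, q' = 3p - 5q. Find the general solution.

Coefficient matrix A = [[13, -30], [3, -5]].
Characteristic polynomial det(A - λI) = λ^2 - 8λ + 25 = 0.
Eigenvalues λ = 4 ± 3i (complex conjugate pair).
For λ=4+3i: an eigenvector is (1,0) - i(3,1) = (1 - 3i, 0 - i).
A real fundamental pair from Re and Im of e^((4+3i)t)v: X_1 = e^(4t)(cos(3t)·(1,0) + sin(3t)·(3,1)), X_2 = e^(4t)(sin(3t)·(1,0) - cos(3t)·(3,1)).
General solution: K_1X_1 + K_2X_2.

p(t) = 3K_1e^(4t)sin(3t) + K_1e^(4t)cos(3t) + K_2e^(4t)sin(3t) - 3K_2e^(4t)cos(3t), q(t) = K_1e^(4t)sin(3t) - K_2e^(4t)cos(3t)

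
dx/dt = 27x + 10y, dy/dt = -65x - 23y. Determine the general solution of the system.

Coefficient matrix A = [[27, 10], [-65, -23]].
Characteristic polynomial det(A - λI) = λ^2 - 4λ + 29 = 0.
Eigenvalues λ = 2 ± 5i (complex conjugate pair).
For λ=2+5i: an eigenvector is (1,-3) - i(-1,2) = (1 + i, -3 - 2i).
A real fundamental pair from Re and Im of e^((2+5i)t)v: X_1 = e^(2t)(cos(5t)·(1,-3) + sin(5t)·(-1,2)), X_2 = e^(2t)(sin(5t)·(1,-3) - cos(5t)·(-1,2)).
General solution: K_1X_1 + K_2X_2.

x(t) = -K_1e^(2t)sin(5t) + K_1e^(2t)cos(5t) + K_2e^(2t)sin(5t) + K_2e^(2t)cos(5t), y(t) = 2K_1e^(2t)sin(5t) - 3K_1e^(2t)cos(5t) - 3K_2e^(2t)sin(5t) - 2K_2e^(2t)cos(5t)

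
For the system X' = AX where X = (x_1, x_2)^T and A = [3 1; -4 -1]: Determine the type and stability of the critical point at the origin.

A = [[3,1],[-4,-1]]; det(A-λI) = λ^2 - 2λ + 1.
repeated λ = 1 with a single eigenvector.

unstable improper node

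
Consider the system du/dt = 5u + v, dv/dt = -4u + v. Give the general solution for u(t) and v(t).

u(t) = -C_1e^(3t) - C_2te^(3t) - 2C_2e^(3t), v(t) = 2C_1e^(3t) + 2C_2te^(3t) + 3C_2e^(3t)

Coefficient matrix A = [[5, 1], [-4, 1]].
Characteristic polynomial det(A - λI) = λ^2 - 6λ + 9 = 0.
Single eigenvalue λ = 3 with algebraic multiplicity 2.
Eigenvector v = (-1,2); generalized eigenvector w with (A-λI)w=v is (-2,3).
General solution: e^(3t)[C_1·v + C_2·(t·v + w)].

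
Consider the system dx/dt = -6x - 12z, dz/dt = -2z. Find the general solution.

x(t) = -3K_1e^(-2t) - K_2e^(-6t), z(t) = K_1e^(-2t)

Coefficient matrix A = [[-6, -12], [0, -2]].
Characteristic polynomial det(A - λI) = λ^2 + 8λ + 12 = 0.
Eigenvalues λ = -2, -6.
For λ=-2: (A-λI) row 1 is [-4, -12], so an eigenvector is (-3, 1).
For λ=-6: (A-λI) row 1 is [0, -12], so an eigenvector is (-1, 0).
General solution: K_1e^(-2t)(-3,1) + K_2e^(-6t)(-1,0).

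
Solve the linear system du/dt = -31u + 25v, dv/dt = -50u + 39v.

u(t) = 2c_1e^(4t)sin(5t) - c_1e^(4t)cos(5t) - c_2e^(4t)sin(5t) - 2c_2e^(4t)cos(5t), v(t) = 3c_1e^(4t)sin(5t) - c_1e^(4t)cos(5t) - c_2e^(4t)sin(5t) - 3c_2e^(4t)cos(5t)

Coefficient matrix A = [[-31, 25], [-50, 39]].
Characteristic polynomial det(A - λI) = λ^2 - 8λ + 41 = 0.
Eigenvalues λ = 4 ± 5i (complex conjugate pair).
For λ=4+5i: an eigenvector is (-1,-1) - i(2,3) = (-1 - 2i, -1 - 3i).
A real fundamental pair from Re and Im of e^((4+5i)t)v: X_1 = e^(4t)(cos(5t)·(-1,-1) + sin(5t)·(2,3)), X_2 = e^(4t)(sin(5t)·(-1,-1) - cos(5t)·(2,3)).
General solution: c_1X_1 + c_2X_2.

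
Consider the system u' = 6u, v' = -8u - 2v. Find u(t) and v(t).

Coefficient matrix A = [[6, 0], [-8, -2]].
Characteristic polynomial det(A - λI) = λ^2 - 4λ - 12 = 0.
Eigenvalues λ = -2, 6.
For λ=-2: (A-λI) row 1 is [8, 0], so an eigenvector is (0, 1).
For λ=6: (A-λI) row 2 is [-8, -8], so an eigenvector is (-1, 1).
General solution: K_1e^(-2t)(0,1) + K_2e^(6t)(-1,1).

u(t) = -K_2e^(6t), v(t) = K_1e^(-2t) + K_2e^(6t)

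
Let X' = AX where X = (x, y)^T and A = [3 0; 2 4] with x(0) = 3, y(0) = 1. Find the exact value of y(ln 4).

A = [[3,0],[2,4]]; eigenvalues λ = 3, 4.
Eigenvectors: (1,-2) for λ=3, (0,1) for λ=4.
From the initial condition, c_1 = 3, c_2 = 7.
y(ln 4) = (3)(4^3)(-2) + (7)(4^4)(1) = 1408.

1408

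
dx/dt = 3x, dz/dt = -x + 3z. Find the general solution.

x(t) = c_2e^(3t), z(t) = -c_1e^(3t) - c_2te^(3t) + 3c_2e^(3t)

Coefficient matrix A = [[3, 0], [-1, 3]].
Characteristic polynomial det(A - λI) = λ^2 - 6λ + 9 = 0.
Single eigenvalue λ = 3 with algebraic multiplicity 2.
Eigenvector v = (0,-1); generalized eigenvector w with (A-λI)w=v is (1,3).
General solution: e^(3t)[c_1·v + c_2·(t·v + w)].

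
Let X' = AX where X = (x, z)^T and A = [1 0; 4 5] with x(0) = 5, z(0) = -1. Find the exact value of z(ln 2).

A = [[1,0],[4,5]]; eigenvalues λ = 5, 1.
Eigenvectors: (0,1) for λ=5, (1,-1) for λ=1.
From the initial condition, c_1 = 4, c_2 = 5.
z(ln 2) = (4)(2^5)(1) + (5)(2^1)(-1) = 118.

118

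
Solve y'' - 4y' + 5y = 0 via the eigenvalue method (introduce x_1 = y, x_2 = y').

Let x_1 = y, x_2 = y'. Then x_1' = x_2 and x_2' = -5x_1 + 4x_2.
A = [[0,1],[-5,4]]; det(A-λI) = λ^2 - 4λ + 5.
Eigenvalues λ = 2 ± i.

y(t) = c_1e^(2t)cos(t) + c_2e^(2t)sin(t)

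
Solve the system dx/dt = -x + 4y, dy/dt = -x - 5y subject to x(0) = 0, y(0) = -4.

Coefficient matrix A = [[-1, 4], [-1, -5]].
Characteristic polynomial det(A - λI) = λ^2 + 6λ + 9 = 0.
Single eigenvalue λ = -3 with algebraic multiplicity 2.
Eigenvector v = (-2,1); generalized eigenvector w with (A-λI)w=v is (1,-1).
General solution: e^(-3t)[C_1·v + C_2·(t·v + w)].
Applying x(0)=0, y(0)=-4 gives C_1=4, C_2=8.

x(t) = -16te^(-3t), y(t) = 8te^(-3t) - 4e^(-3t)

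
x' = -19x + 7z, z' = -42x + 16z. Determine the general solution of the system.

x(t) = C_1e^(2t) - C_2e^(-5t), z(t) = 3C_1e^(2t) - 2C_2e^(-5t)

Coefficient matrix A = [[-19, 7], [-42, 16]].
Characteristic polynomial det(A - λI) = λ^2 + 3λ - 10 = 0.
Eigenvalues λ = 2, -5.
For λ=2: (A-λI) row 1 is [-21, 7], so an eigenvector is (1, 3).
For λ=-5: (A-λI) row 1 is [-14, 7], so an eigenvector is (-1, -2).
General solution: C_1e^(2t)(1,3) + C_2e^(-5t)(-1,-2).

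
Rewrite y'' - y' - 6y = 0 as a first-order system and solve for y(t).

y(t) = c_1e^(-2t) + c_2e^(3t)

Let x_1 = y, x_2 = y'. Then x_1' = x_2 and x_2' = 6x_1 + x_2.
A = [[0,1],[6,1]]; det(A-λI) = λ^2 - λ - 6.
Eigenvalues λ = -2, 3 with eigenvectors (1,-2), (1,3).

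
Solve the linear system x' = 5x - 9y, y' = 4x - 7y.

Coefficient matrix A = [[5, -9], [4, -7]].
Characteristic polynomial det(A - λI) = λ^2 + 2λ + 1 = 0.
Single eigenvalue λ = -1 with algebraic multiplicity 2.
Eigenvector v = (-3,-2); generalized eigenvector w with (A-λI)w=v is (1,1).
General solution: e^(-t)[c_1·v + c_2·(t·v + w)].

x(t) = -3c_1e^(-t) - 3c_2te^(-t) + c_2e^(-t), y(t) = -2c_1e^(-t) - 2c_2te^(-t) + c_2e^(-t)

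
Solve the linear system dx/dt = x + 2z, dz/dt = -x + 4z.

Coefficient matrix A = [[1, 2], [-1, 4]].
Characteristic polynomial det(A - λI) = λ^2 - 5λ + 6 = 0.
Eigenvalues λ = 2, 3.
For λ=2: (A-λI) row 1 is [-1, 2], so an eigenvector is (-2, -1).
For λ=3: (A-λI) row 1 is [-2, 2], so an eigenvector is (-1, -1).
General solution: K_1e^(2t)(-2,-1) + K_2e^(3t)(-1,-1).

x(t) = -2K_1e^(2t) - K_2e^(3t), z(t) = -K_1e^(2t) - K_2e^(3t)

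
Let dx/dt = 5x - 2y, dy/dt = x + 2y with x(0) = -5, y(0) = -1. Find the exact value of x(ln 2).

A = [[5,-2],[1,2]]; eigenvalues λ = 3, 4.
Eigenvectors: (-1,-1) for λ=3, (-2,-1) for λ=4.
From the initial condition, c_1 = -3, c_2 = 4.
x(ln 2) = (-3)(2^3)(-1) + (4)(2^4)(-2) = -104.

-104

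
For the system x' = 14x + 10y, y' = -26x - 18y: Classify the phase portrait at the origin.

A = [[14,10],[-26,-18]]; det(A-λI) = λ^2 + 4λ + 8.
λ = -2 ± 2i: negative real part.

stable spiral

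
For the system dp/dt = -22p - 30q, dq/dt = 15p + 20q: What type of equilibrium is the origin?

A = [[-22,-30],[15,20]]; det(A-λI) = λ^2 + 2λ + 10.
λ = -1 ± 3i: negative real part.

stable spiral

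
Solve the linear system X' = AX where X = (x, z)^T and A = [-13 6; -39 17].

Coefficient matrix A = [[-13, 6], [-39, 17]].
Characteristic polynomial det(A - λI) = λ^2 - 4λ + 13 = 0.
Eigenvalues λ = 2 ± 3i (complex conjugate pair).
For λ=2+3i: an eigenvector is (-1,-2) - i(1,3) = (-1 - i, -2 - 3i).
A real fundamental pair from Re and Im of e^((2+3i)t)v: X_1 = e^(2t)(cos(3t)·(-1,-2) + sin(3t)·(1,3)), X_2 = e^(2t)(sin(3t)·(-1,-2) - cos(3t)·(1,3)).
General solution: K_1X_1 + K_2X_2.

x(t) = K_1e^(2t)sin(3t) - K_1e^(2t)cos(3t) - K_2e^(2t)sin(3t) - K_2e^(2t)cos(3t), z(t) = 3K_1e^(2t)sin(3t) - 2K_1e^(2t)cos(3t) - 2K_2e^(2t)sin(3t) - 3K_2e^(2t)cos(3t)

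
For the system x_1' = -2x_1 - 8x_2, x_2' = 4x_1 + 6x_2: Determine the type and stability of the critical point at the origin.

unstable spiral

A = [[-2,-8],[4,6]]; det(A-λI) = λ^2 - 4λ + 20.
λ = 2 ± 4i: positive real part.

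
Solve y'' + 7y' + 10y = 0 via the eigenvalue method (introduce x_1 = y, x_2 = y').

y(t) = C_1e^(-5t) + C_2e^(-2t)

Let x_1 = y, x_2 = y'. Then x_1' = x_2 and x_2' = -10x_1 - 7x_2.
A = [[0,1],[-10,-7]]; det(A-λI) = λ^2 + 7λ + 10.
Eigenvalues λ = -5, -2 with eigenvectors (1,-5), (1,-2).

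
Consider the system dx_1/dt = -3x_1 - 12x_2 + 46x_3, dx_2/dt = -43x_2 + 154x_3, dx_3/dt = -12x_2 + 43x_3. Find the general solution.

Coefficient matrix A = [[-3, -12, 46], [0, -43, 154], [0, -12, 43]].
det(A - λI) = 0 gives eigenvalues λ = -3, 1, -1.
For λ=-3: eigenvector (1,0,0).
For λ=1: eigenvector (-2,-7,-2).
For λ=-1: eigenvector (3,11,3).
General solution: C_1e^(-3t)(1,0,0) + C_2e^(t)(-2,-7,-2) + C_3e^(-t)(3,11,3).

x_1(t) = C_1e^(-3t) - 2C_2e^(t) + 3C_3e^(-t), x_2(t) = -7C_2e^(t) + 11C_3e^(-t), x_3(t) = -2C_2e^(t) + 3C_3e^(-t)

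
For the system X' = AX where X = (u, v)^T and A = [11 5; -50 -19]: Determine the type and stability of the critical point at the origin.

A = [[11,5],[-50,-19]]; det(A-λI) = λ^2 + 8λ + 41.
λ = -4 ± 5i: negative real part.

stable spiral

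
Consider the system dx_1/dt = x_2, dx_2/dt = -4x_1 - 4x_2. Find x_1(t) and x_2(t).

x_1(t) = -K_1e^(-2t) - K_2te^(-2t) + K_2e^(-2t), x_2(t) = 2K_1e^(-2t) + 2K_2te^(-2t) - 3K_2e^(-2t)

Coefficient matrix A = [[0, 1], [-4, -4]].
Characteristic polynomial det(A - λI) = λ^2 + 4λ + 4 = 0.
Single eigenvalue λ = -2 with algebraic multiplicity 2.
Eigenvector v = (-1,2); generalized eigenvector w with (A-λI)w=v is (1,-3).
General solution: e^(-2t)[K_1·v + K_2·(t·v + w)].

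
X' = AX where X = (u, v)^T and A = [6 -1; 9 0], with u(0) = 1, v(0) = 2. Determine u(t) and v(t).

u(t) = te^(3t) + e^(3t), v(t) = 3te^(3t) + 2e^(3t)

Coefficient matrix A = [[6, -1], [9, 0]].
Characteristic polynomial det(A - λI) = λ^2 - 6λ + 9 = 0.
Single eigenvalue λ = 3 with algebraic multiplicity 2.
Eigenvector v = (1,3); generalized eigenvector w with (A-λI)w=v is (0,-1).
General solution: e^(3t)[c_1·v + c_2·(t·v + w)].
Applying u(0)=1, v(0)=2 gives c_1=1, c_2=1.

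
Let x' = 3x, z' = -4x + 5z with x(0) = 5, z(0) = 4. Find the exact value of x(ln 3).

135

A = [[3,0],[-4,5]]; eigenvalues λ = 5, 3.
Eigenvectors: (0,-1) for λ=5, (1,2) for λ=3.
From the initial condition, c_1 = 6, c_2 = 5.
x(ln 3) = (6)(3^5)(0) + (5)(3^3)(1) = 135.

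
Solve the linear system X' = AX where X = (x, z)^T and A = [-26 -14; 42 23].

Coefficient matrix A = [[-26, -14], [42, 23]].
Characteristic polynomial det(A - λI) = λ^2 + 3λ - 10 = 0.
Eigenvalues λ = 2, -5.
For λ=2: (A-λI) row 1 is [-28, -14], so an eigenvector is (1, -2).
For λ=-5: (A-λI) row 1 is [-21, -14], so an eigenvector is (2, -3).
General solution: C_1e^(2t)(1,-2) + C_2e^(-5t)(2,-3).

x(t) = C_1e^(2t) + 2C_2e^(-5t), z(t) = -2C_1e^(2t) - 3C_2e^(-5t)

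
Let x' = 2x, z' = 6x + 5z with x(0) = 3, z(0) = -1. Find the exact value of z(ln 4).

5024

A = [[2,0],[6,5]]; eigenvalues λ = 2, 5.
Eigenvectors: (1,-2) for λ=2, (0,-1) for λ=5.
From the initial condition, c_1 = 3, c_2 = -5.
z(ln 4) = (3)(4^2)(-2) + (-5)(4^5)(-1) = 5024.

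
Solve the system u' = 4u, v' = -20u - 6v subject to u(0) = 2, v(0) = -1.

Coefficient matrix A = [[4, 0], [-20, -6]].
Characteristic polynomial det(A - λI) = λ^2 + 2λ - 24 = 0.
Eigenvalues λ = 4, -6.
For λ=4: (A-λI) row 2 is [-20, -10], so an eigenvector is (1, -2).
For λ=-6: (A-λI) row 1 is [10, 0], so an eigenvector is (0, 1).
General solution: c_1e^(4t)(1,-2) + c_2e^(-6t)(0,1).
Applying u(0)=2, v(0)=-1 gives c_1=2, c_2=3.

u(t) = 2e^(4t), v(t) = -4e^(4t) + 3e^(-6t)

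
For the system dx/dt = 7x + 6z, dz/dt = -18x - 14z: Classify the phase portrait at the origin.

A = [[7,6],[-18,-14]]; det(A-λI) = λ^2 + 7λ + 10.
λ = -5, -2: both negative.

stable node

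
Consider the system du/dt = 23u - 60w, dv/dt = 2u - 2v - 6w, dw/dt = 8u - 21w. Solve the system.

Coefficient matrix A = [[23, 0, -60], [2, -2, -6], [8, 0, -21]].
det(A - λI) = 0 gives eigenvalues λ = -1, 3, -2.
For λ=-1: eigenvector (-5,2,-2).
For λ=3: eigenvector (3,0,1).
For λ=-2: eigenvector (0,1,0).
General solution: C_1e^(-t)(-5,2,-2) + C_2e^(3t)(3,0,1) + C_3e^(-2t)(0,1,0).

u(t) = -5C_1e^(-t) + 3C_2e^(3t), v(t) = 2C_1e^(-t) + C_3e^(-2t), w(t) = -2C_1e^(-t) + C_2e^(3t)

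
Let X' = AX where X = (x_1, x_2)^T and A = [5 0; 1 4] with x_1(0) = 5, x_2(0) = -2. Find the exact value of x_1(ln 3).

1215

A = [[5,0],[1,4]]; eigenvalues λ = 4, 5.
Eigenvectors: (0,-1) for λ=4, (1,1) for λ=5.
From the initial condition, c_1 = 7, c_2 = 5.
x_1(ln 3) = (7)(3^4)(0) + (5)(3^5)(1) = 1215.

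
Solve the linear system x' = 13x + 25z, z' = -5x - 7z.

x(t) = -C_1e^(3t)sin(5t) + 2C_1e^(3t)cos(5t) + 2C_2e^(3t)sin(5t) + C_2e^(3t)cos(5t), z(t) = -C_1e^(3t)cos(5t) - C_2e^(3t)sin(5t)

Coefficient matrix A = [[13, 25], [-5, -7]].
Characteristic polynomial det(A - λI) = λ^2 - 6λ + 34 = 0.
Eigenvalues λ = 3 ± 5i (complex conjugate pair).
For λ=3+5i: an eigenvector is (2,-1) - i(-1,0) = (2 + i, -1).
A real fundamental pair from Re and Im of e^((3+5i)t)v: X_1 = e^(3t)(cos(5t)·(2,-1) + sin(5t)·(-1,0)), X_2 = e^(3t)(sin(5t)·(2,-1) - cos(5t)·(-1,0)).
General solution: C_1X_1 + C_2X_2.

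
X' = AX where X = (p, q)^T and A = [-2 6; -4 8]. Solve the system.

p(t) = -3c_1e^(2t) - c_2e^(4t), q(t) = -2c_1e^(2t) - c_2e^(4t)

Coefficient matrix A = [[-2, 6], [-4, 8]].
Characteristic polynomial det(A - λI) = λ^2 - 6λ + 8 = 0.
Eigenvalues λ = 2, 4.
For λ=2: (A-λI) row 1 is [-4, 6], so an eigenvector is (-3, -2).
For λ=4: (A-λI) row 1 is [-6, 6], so an eigenvector is (-1, -1).
General solution: c_1e^(2t)(-3,-2) + c_2e^(4t)(-1,-1).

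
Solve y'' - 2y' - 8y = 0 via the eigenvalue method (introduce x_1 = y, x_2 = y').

y(t) = c_1e^(-2t) + c_2e^(4t)

Let x_1 = y, x_2 = y'. Then x_1' = x_2 and x_2' = 8x_1 + 2x_2.
A = [[0,1],[8,2]]; det(A-λI) = λ^2 - 2λ - 8.
Eigenvalues λ = -2, 4 with eigenvectors (1,-2), (1,4).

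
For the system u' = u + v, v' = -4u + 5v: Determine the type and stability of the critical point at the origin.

unstable improper node

A = [[1,1],[-4,5]]; det(A-λI) = λ^2 - 6λ + 9.
repeated λ = 3 with a single eigenvector.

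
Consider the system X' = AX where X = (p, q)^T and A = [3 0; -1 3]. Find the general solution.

p(t) = K_2e^(3t), q(t) = -K_1e^(3t) - K_2te^(3t)

Coefficient matrix A = [[3, 0], [-1, 3]].
Characteristic polynomial det(A - λI) = λ^2 - 6λ + 9 = 0.
Single eigenvalue λ = 3 with algebraic multiplicity 2.
Eigenvector v = (0,-1); generalized eigenvector w with (A-λI)w=v is (1,0).
General solution: e^(3t)[K_1·v + K_2·(t·v + w)].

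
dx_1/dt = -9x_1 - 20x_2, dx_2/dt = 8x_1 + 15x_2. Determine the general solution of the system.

Coefficient matrix A = [[-9, -20], [8, 15]].
Characteristic polynomial det(A - λI) = λ^2 - 6λ + 25 = 0.
Eigenvalues λ = 3 ± 4i (complex conjugate pair).
For λ=3+4i: an eigenvector is (-2,1) - i(1,-1) = (-2 - i, 1 + i).
A real fundamental pair from Re and Im of e^((3+4i)t)v: X_1 = e^(3t)(cos(4t)·(-2,1) + sin(4t)·(1,-1)), X_2 = e^(3t)(sin(4t)·(-2,1) - cos(4t)·(1,-1)).
General solution: C_1X_1 + C_2X_2.

x_1(t) = C_1e^(3t)sin(4t) - 2C_1e^(3t)cos(4t) - 2C_2e^(3t)sin(4t) - C_2e^(3t)cos(4t), x_2(t) = -C_1e^(3t)sin(4t) + C_1e^(3t)cos(4t) + C_2e^(3t)sin(4t) + C_2e^(3t)cos(4t)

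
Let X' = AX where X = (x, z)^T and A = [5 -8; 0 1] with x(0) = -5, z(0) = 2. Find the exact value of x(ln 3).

A = [[5,-8],[0,1]]; eigenvalues λ = 5, 1.
Eigenvectors: (-1,0) for λ=5, (2,1) for λ=1.
From the initial condition, c_1 = 9, c_2 = 2.
x(ln 3) = (9)(3^5)(-1) + (2)(3^1)(2) = -2175.

-2175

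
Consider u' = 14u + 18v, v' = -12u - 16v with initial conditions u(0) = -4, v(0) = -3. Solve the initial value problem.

Coefficient matrix A = [[14, 18], [-12, -16]].
Characteristic polynomial det(A - λI) = λ^2 + 2λ - 8 = 0.
Eigenvalues λ = 2, -4.
For λ=2: (A-λI) row 1 is [12, 18], so an eigenvector is (3, -2).
For λ=-4: (A-λI) row 1 is [18, 18], so an eigenvector is (1, -1).
General solution: c_1e^(2t)(3,-2) + c_2e^(-4t)(1,-1).
Applying u(0)=-4, v(0)=-3 gives c_1=-7, c_2=17.

u(t) = -21e^(2t) + 17e^(-4t), v(t) = 14e^(2t) - 17e^(-4t)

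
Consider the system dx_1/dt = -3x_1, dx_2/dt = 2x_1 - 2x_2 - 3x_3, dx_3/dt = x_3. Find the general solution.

x_1(t) = -C_2e^(-3t), x_2(t) = C_1e^(-2t) + 2C_2e^(-3t) - C_3e^(t), x_3(t) = C_3e^(t)

Coefficient matrix A = [[-3, 0, 0], [2, -2, -3], [0, 0, 1]].
det(A - λI) = 0 gives eigenvalues λ = -2, -3, 1.
For λ=-2: eigenvector (0,1,0).
For λ=-3: eigenvector (-1,2,0).
For λ=1: eigenvector (0,-1,1).
General solution: C_1e^(-2t)(0,1,0) + C_2e^(-3t)(-1,2,0) + C_3e^(t)(0,-1,1).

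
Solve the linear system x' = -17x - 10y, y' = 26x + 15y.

x(t) = -2c_1e^(-t)sin(2t) - c_1e^(-t)cos(2t) - c_2e^(-t)sin(2t) + 2c_2e^(-t)cos(2t), y(t) = 3c_1e^(-t)sin(2t) + 2c_1e^(-t)cos(2t) + 2c_2e^(-t)sin(2t) - 3c_2e^(-t)cos(2t)

Coefficient matrix A = [[-17, -10], [26, 15]].
Characteristic polynomial det(A - λI) = λ^2 + 2λ + 5 = 0.
Eigenvalues λ = -1 ± 2i (complex conjugate pair).
For λ=-1+2i: an eigenvector is (-1,2) - i(-2,3) = (-1 + 2i, 2 - 3i).
A real fundamental pair from Re and Im of e^((-1+2i)t)v: X_1 = e^(-t)(cos(2t)·(-1,2) + sin(2t)·(-2,3)), X_2 = e^(-t)(sin(2t)·(-1,2) - cos(2t)·(-2,3)).
General solution: c_1X_1 + c_2X_2.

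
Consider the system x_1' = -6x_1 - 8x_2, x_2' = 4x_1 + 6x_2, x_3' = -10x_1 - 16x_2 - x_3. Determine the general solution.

x_1(t) = 2C_1e^(-2t) + C_2e^(2t), x_2(t) = -C_1e^(-2t) - C_2e^(2t), x_3(t) = 4C_1e^(-2t) + 2C_2e^(2t) + C_3e^(-t)

Coefficient matrix A = [[-6, -8, 0], [4, 6, 0], [-10, -16, -1]].
det(A - λI) = 0 gives eigenvalues λ = -2, 2, -1.
For λ=-2: eigenvector (2,-1,4).
For λ=2: eigenvector (1,-1,2).
For λ=-1: eigenvector (0,0,1).
General solution: C_1e^(-2t)(2,-1,4) + C_2e^(2t)(1,-1,2) + C_3e^(-t)(0,0,1).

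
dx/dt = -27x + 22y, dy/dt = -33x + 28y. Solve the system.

Coefficient matrix A = [[-27, 22], [-33, 28]].
Characteristic polynomial det(A - λI) = λ^2 - λ - 30 = 0.
Eigenvalues λ = -5, 6.
For λ=-5: (A-λI) row 1 is [-22, 22], so an eigenvector is (-1, -1).
For λ=6: (A-λI) row 1 is [-33, 22], so an eigenvector is (2, 3).
General solution: K_1e^(-5t)(-1,-1) + K_2e^(6t)(2,3).

x(t) = -K_1e^(-5t) + 2K_2e^(6t), y(t) = -K_1e^(-5t) + 3K_2e^(6t)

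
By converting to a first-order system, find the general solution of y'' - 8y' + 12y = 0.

y(t) = c_1e^(6t) + c_2e^(2t)

Let x_1 = y, x_2 = y'. Then x_1' = x_2 and x_2' = -12x_1 + 8x_2.
A = [[0,1],[-12,8]]; det(A-λI) = λ^2 - 8λ + 12.
Eigenvalues λ = 6, 2 with eigenvectors (1,6), (1,2).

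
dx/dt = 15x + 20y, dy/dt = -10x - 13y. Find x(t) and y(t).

x(t) = -c_1e^(t)sin(2t) - 3c_1e^(t)cos(2t) - 3c_2e^(t)sin(2t) + c_2e^(t)cos(2t), y(t) = c_1e^(t)sin(2t) + 2c_1e^(t)cos(2t) + 2c_2e^(t)sin(2t) - c_2e^(t)cos(2t)

Coefficient matrix A = [[15, 20], [-10, -13]].
Characteristic polynomial det(A - λI) = λ^2 - 2λ + 5 = 0.
Eigenvalues λ = 1 ± 2i (complex conjugate pair).
For λ=1+2i: an eigenvector is (-3,2) - i(-1,1) = (-3 + i, 2 - i).
A real fundamental pair from Re and Im of e^((1+2i)t)v: X_1 = e^(t)(cos(2t)·(-3,2) + sin(2t)·(-1,1)), X_2 = e^(t)(sin(2t)·(-3,2) - cos(2t)·(-1,1)).
General solution: c_1X_1 + c_2X_2.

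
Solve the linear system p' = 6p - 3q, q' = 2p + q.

p(t) = -3C_1e^(4t) - C_2e^(3t), q(t) = -2C_1e^(4t) - C_2e^(3t)

Coefficient matrix A = [[6, -3], [2, 1]].
Characteristic polynomial det(A - λI) = λ^2 - 7λ + 12 = 0.
Eigenvalues λ = 4, 3.
For λ=4: (A-λI) row 1 is [2, -3], so an eigenvector is (-3, -2).
For λ=3: (A-λI) row 1 is [3, -3], so an eigenvector is (-1, -1).
General solution: C_1e^(4t)(-3,-2) + C_2e^(3t)(-1,-1).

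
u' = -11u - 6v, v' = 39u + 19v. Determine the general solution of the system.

u(t) = -c_1e^(4t)sin(3t) + c_1e^(4t)cos(3t) + c_2e^(4t)sin(3t) + c_2e^(4t)cos(3t), v(t) = 3c_1e^(4t)sin(3t) - 2c_1e^(4t)cos(3t) - 2c_2e^(4t)sin(3t) - 3c_2e^(4t)cos(3t)

Coefficient matrix A = [[-11, -6], [39, 19]].
Characteristic polynomial det(A - λI) = λ^2 - 8λ + 25 = 0.
Eigenvalues λ = 4 ± 3i (complex conjugate pair).
For λ=4+3i: an eigenvector is (1,-2) - i(-1,3) = (1 + i, -2 - 3i).
A real fundamental pair from Re and Im of e^((4+3i)t)v: X_1 = e^(4t)(cos(3t)·(1,-2) + sin(3t)·(-1,3)), X_2 = e^(4t)(sin(3t)·(1,-2) - cos(3t)·(-1,3)).
General solution: c_1X_1 + c_2X_2.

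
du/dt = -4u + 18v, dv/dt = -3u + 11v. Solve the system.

u(t) = -3C_1e^(2t) - 2C_2e^(5t), v(t) = -C_1e^(2t) - C_2e^(5t)

Coefficient matrix A = [[-4, 18], [-3, 11]].
Characteristic polynomial det(A - λI) = λ^2 - 7λ + 10 = 0.
Eigenvalues λ = 2, 5.
For λ=2: (A-λI) row 1 is [-6, 18], so an eigenvector is (-3, -1).
For λ=5: (A-λI) row 1 is [-9, 18], so an eigenvector is (-2, -1).
General solution: C_1e^(2t)(-3,-1) + C_2e^(5t)(-2,-1).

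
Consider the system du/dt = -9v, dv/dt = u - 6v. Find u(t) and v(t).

u(t) = -3c_1e^(-3t) - 3c_2te^(-3t) + 2c_2e^(-3t), v(t) = -c_1e^(-3t) - c_2te^(-3t) + c_2e^(-3t)

Coefficient matrix A = [[0, -9], [1, -6]].
Characteristic polynomial det(A - λI) = λ^2 + 6λ + 9 = 0.
Single eigenvalue λ = -3 with algebraic multiplicity 2.
Eigenvector v = (-3,-1); generalized eigenvector w with (A-λI)w=v is (2,1).
General solution: e^(-3t)[c_1·v + c_2·(t·v + w)].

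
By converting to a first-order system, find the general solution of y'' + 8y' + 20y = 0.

y(t) = K_1e^(-4t)cos(2t) + K_2e^(-4t)sin(2t)

Let x_1 = y, x_2 = y'. Then x_1' = x_2 and x_2' = -20x_1 - 8x_2.
A = [[0,1],[-20,-8]]; det(A-λI) = λ^2 + 8λ + 20.
Eigenvalues λ = -4 ± 2i.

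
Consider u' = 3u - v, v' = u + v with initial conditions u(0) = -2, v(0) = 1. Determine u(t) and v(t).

u(t) = -3te^(2t) - 2e^(2t), v(t) = -3te^(2t) + e^(2t)

Coefficient matrix A = [[3, -1], [1, 1]].
Characteristic polynomial det(A - λI) = λ^2 - 4λ + 4 = 0.
Single eigenvalue λ = 2 with algebraic multiplicity 2.
Eigenvector v = (-1,-1); generalized eigenvector w with (A-λI)w=v is (2,3).
General solution: e^(2t)[c_1·v + c_2·(t·v + w)].
Applying u(0)=-2, v(0)=1 gives c_1=8, c_2=3.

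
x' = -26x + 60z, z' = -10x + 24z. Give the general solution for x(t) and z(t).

Coefficient matrix A = [[-26, 60], [-10, 24]].
Characteristic polynomial det(A - λI) = λ^2 + 2λ - 24 = 0.
Eigenvalues λ = 4, -6.
For λ=4: (A-λI) row 1 is [-30, 60], so an eigenvector is (-2, -1).
For λ=-6: (A-λI) row 1 is [-20, 60], so an eigenvector is (3, 1).
General solution: K_1e^(4t)(-2,-1) + K_2e^(-6t)(3,1).

x(t) = -2K_1e^(4t) + 3K_2e^(-6t), z(t) = -K_1e^(4t) + K_2e^(-6t)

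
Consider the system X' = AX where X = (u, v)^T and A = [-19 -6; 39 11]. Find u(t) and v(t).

u(t) = -c_1e^(-4t)sin(3t) - c_1e^(-4t)cos(3t) - c_2e^(-4t)sin(3t) + c_2e^(-4t)cos(3t), v(t) = 2c_1e^(-4t)sin(3t) + 3c_1e^(-4t)cos(3t) + 3c_2e^(-4t)sin(3t) - 2c_2e^(-4t)cos(3t)

Coefficient matrix A = [[-19, -6], [39, 11]].
Characteristic polynomial det(A - λI) = λ^2 + 8λ + 25 = 0.
Eigenvalues λ = -4 ± 3i (complex conjugate pair).
For λ=-4+3i: an eigenvector is (-1,3) - i(-1,2) = (-1 + i, 3 - 2i).
A real fundamental pair from Re and Im of e^((-4+3i)t)v: X_1 = e^(-4t)(cos(3t)·(-1,3) + sin(3t)·(-1,2)), X_2 = e^(-4t)(sin(3t)·(-1,3) - cos(3t)·(-1,2)).
General solution: c_1X_1 + c_2X_2.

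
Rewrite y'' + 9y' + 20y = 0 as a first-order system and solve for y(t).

y(t) = C_1e^(-5t) + C_2e^(-4t)

Let x_1 = y, x_2 = y'. Then x_1' = x_2 and x_2' = -20x_1 - 9x_2.
A = [[0,1],[-20,-9]]; det(A-λI) = λ^2 + 9λ + 20.
Eigenvalues λ = -5, -4 with eigenvectors (1,-5), (1,-4).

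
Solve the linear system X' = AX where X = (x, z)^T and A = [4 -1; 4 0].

Coefficient matrix A = [[4, -1], [4, 0]].
Characteristic polynomial det(A - λI) = λ^2 - 4λ + 4 = 0.
Single eigenvalue λ = 2 with algebraic multiplicity 2.
Eigenvector v = (1,2); generalized eigenvector w with (A-λI)w=v is (2,3).
General solution: e^(2t)[C_1·v + C_2·(t·v + w)].

x(t) = C_1e^(2t) + C_2te^(2t) + 2C_2e^(2t), z(t) = 2C_1e^(2t) + 2C_2te^(2t) + 3C_2e^(2t)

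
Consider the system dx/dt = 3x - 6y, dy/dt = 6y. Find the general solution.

x(t) = 2c_1e^(6t) + c_2e^(3t), y(t) = -c_1e^(6t)

Coefficient matrix A = [[3, -6], [0, 6]].
Characteristic polynomial det(A - λI) = λ^2 - 9λ + 18 = 0.
Eigenvalues λ = 6, 3.
For λ=6: (A-λI) row 1 is [-3, -6], so an eigenvector is (2, -1).
For λ=3: (A-λI) row 1 is [0, -6], so an eigenvector is (1, 0).
General solution: c_1e^(6t)(2,-1) + c_2e^(3t)(1,0).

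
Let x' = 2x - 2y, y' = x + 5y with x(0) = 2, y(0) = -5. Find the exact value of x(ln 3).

486

A = [[2,-2],[1,5]]; eigenvalues λ = 3, 4.
Eigenvectors: (2,-1) for λ=3, (-1,1) for λ=4.
From the initial condition, c_1 = -3, c_2 = -8.
x(ln 3) = (-3)(3^3)(2) + (-8)(3^4)(-1) = 486.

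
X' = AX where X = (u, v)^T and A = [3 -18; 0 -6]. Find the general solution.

Coefficient matrix A = [[3, -18], [0, -6]].
Characteristic polynomial det(A - λI) = λ^2 + 3λ - 18 = 0.
Eigenvalues λ = -6, 3.
For λ=-6: (A-λI) row 1 is [9, -18], so an eigenvector is (-2, -1).
For λ=3: (A-λI) row 1 is [0, -18], so an eigenvector is (-1, 0).
General solution: C_1e^(-6t)(-2,-1) + C_2e^(3t)(-1,0).

u(t) = -2C_1e^(-6t) - C_2e^(3t), v(t) = -C_1e^(-6t)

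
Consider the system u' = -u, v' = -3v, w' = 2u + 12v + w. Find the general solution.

u(t) = K_3e^(-t), v(t) = K_2e^(-3t), w(t) = K_1e^(t) - 3K_2e^(-3t) - K_3e^(-t)

Coefficient matrix A = [[-1, 0, 0], [0, -3, 0], [2, 12, 1]].
det(A - λI) = 0 gives eigenvalues λ = 1, -3, -1.
For λ=1: eigenvector (0,0,1).
For λ=-3: eigenvector (0,1,-3).
For λ=-1: eigenvector (1,0,-1).
General solution: K_1e^(t)(0,0,1) + K_2e^(-3t)(0,1,-3) + K_3e^(-t)(1,0,-1).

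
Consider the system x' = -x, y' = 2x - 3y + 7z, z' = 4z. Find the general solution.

x(t) = K_1e^(-t), y(t) = K_1e^(-t) + K_2e^(-3t) + K_3e^(4t), z(t) = K_3e^(4t)

Coefficient matrix A = [[-1, 0, 0], [2, -3, 7], [0, 0, 4]].
det(A - λI) = 0 gives eigenvalues λ = -1, -3, 4.
For λ=-1: eigenvector (1,1,0).
For λ=-3: eigenvector (0,1,0).
For λ=4: eigenvector (0,1,1).
General solution: K_1e^(-t)(1,1,0) + K_2e^(-3t)(0,1,0) + K_3e^(4t)(0,1,1).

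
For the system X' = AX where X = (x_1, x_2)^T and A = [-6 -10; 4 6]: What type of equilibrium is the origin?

A = [[-6,-10],[4,6]]; det(A-λI) = λ^2 + 4.
λ = 0 ± 2i: zero real part.

center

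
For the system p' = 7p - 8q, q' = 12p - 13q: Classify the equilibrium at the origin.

stable node

A = [[7,-8],[12,-13]]; det(A-λI) = λ^2 + 6λ + 5.
λ = -5, -1: both negative.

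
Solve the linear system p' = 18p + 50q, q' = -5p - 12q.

p(t) = -C_1e^(3t)sin(5t) + 3C_1e^(3t)cos(5t) + 3C_2e^(3t)sin(5t) + C_2e^(3t)cos(5t), q(t) = -C_1e^(3t)cos(5t) - C_2e^(3t)sin(5t)

Coefficient matrix A = [[18, 50], [-5, -12]].
Characteristic polynomial det(A - λI) = λ^2 - 6λ + 34 = 0.
Eigenvalues λ = 3 ± 5i (complex conjugate pair).
For λ=3+5i: an eigenvector is (3,-1) - i(-1,0) = (3 + i, -1).
A real fundamental pair from Re and Im of e^((3+5i)t)v: X_1 = e^(3t)(cos(5t)·(3,-1) + sin(5t)·(-1,0)), X_2 = e^(3t)(sin(5t)·(3,-1) - cos(5t)·(-1,0)).
General solution: C_1X_1 + C_2X_2.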